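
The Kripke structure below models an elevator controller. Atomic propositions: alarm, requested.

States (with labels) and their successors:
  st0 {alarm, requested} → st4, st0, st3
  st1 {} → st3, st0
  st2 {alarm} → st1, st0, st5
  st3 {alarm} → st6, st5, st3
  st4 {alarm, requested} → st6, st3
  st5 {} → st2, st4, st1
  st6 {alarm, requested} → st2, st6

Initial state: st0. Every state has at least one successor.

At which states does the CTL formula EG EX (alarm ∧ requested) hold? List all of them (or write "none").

States satisfying EX (alarm ∧ requested): {st0, st1, st2, st3, st4, st5, st6}.
States satisfying EG EX (alarm ∧ requested): {st0, st1, st2, st3, st4, st5, st6}.

{st0, st1, st2, st3, st4, st5, st6}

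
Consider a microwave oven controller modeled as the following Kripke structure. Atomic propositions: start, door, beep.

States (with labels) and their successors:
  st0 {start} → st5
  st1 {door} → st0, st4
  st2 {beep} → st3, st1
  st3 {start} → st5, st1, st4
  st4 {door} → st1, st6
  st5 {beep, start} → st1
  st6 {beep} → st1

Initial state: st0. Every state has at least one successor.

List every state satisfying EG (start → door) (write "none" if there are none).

States satisfying start → door: {st1, st2, st4, st6}.
States satisfying EG (start → door): {st1, st2, st4, st6}.

{st1, st2, st4, st6}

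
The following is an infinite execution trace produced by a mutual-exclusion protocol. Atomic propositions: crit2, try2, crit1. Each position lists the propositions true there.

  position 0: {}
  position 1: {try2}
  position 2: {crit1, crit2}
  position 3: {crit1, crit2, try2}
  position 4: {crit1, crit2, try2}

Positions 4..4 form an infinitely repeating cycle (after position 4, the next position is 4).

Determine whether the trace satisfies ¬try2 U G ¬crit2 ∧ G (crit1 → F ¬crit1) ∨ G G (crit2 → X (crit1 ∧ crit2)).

Yes

G (crit2 → X (crit1 ∧ crit2)) holds at every position 0..4, and those are all positions ever visited, so G G (crit2 → X (crit1 ∧ crit2)) holds.
At position 0: ¬try2 U G ¬crit2 ∧ G (crit1 → F ¬crit1) is false; G G (crit2 → X (crit1 ∧ crit2)) is true; so ¬try2 U G ¬crit2 ∧ G (crit1 → F ¬crit1) ∨ G G (crit2 → X (crit1 ∧ crit2)) is true.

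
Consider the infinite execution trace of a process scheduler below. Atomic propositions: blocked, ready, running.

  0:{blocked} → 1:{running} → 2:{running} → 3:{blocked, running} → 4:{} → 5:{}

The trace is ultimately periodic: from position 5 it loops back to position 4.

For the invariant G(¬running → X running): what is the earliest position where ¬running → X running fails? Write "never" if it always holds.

Check ¬running → X running at each position in order: 0 ✓, 1 ✓, 2 ✓, 3 ✓.
At position 4 the labels are {} and the next position 5 has {}, so ¬running → X running is false there. This is the first violation.

4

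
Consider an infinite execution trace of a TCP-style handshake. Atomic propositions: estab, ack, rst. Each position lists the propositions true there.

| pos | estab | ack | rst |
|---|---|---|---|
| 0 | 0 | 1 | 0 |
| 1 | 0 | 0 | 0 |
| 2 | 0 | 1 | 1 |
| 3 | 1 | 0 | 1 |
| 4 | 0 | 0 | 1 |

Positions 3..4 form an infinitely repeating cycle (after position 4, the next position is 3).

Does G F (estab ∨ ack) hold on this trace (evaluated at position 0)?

F (estab ∨ ack) holds at every position 0..4, and those are all positions ever visited, so G F (estab ∨ ack) holds.

Yes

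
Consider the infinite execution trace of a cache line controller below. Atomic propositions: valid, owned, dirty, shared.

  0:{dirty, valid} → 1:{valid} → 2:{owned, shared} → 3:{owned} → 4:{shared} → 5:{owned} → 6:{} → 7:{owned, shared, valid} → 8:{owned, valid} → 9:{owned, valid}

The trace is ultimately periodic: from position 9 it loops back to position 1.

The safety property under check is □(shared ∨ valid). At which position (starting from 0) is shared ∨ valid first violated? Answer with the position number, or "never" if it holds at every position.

Check shared ∨ valid at each position in order: 0 ✓, 1 ✓, 2 ✓.
At position 3 the labels are {owned}, so shared ∨ valid is false there. This is the first violation.

3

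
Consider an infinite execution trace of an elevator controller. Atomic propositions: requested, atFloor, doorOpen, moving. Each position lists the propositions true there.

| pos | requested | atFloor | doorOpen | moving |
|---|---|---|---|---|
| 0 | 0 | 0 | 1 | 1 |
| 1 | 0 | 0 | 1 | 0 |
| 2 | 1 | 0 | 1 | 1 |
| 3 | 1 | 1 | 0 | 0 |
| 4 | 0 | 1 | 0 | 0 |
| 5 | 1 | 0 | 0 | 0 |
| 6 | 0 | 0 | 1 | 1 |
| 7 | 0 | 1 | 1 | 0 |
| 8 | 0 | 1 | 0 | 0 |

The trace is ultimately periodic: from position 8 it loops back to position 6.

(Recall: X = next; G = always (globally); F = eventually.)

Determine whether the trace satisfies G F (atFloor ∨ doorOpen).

Yes

F (atFloor ∨ doorOpen) holds at every position 0..8, and those are all positions ever visited, so G F (atFloor ∨ doorOpen) holds.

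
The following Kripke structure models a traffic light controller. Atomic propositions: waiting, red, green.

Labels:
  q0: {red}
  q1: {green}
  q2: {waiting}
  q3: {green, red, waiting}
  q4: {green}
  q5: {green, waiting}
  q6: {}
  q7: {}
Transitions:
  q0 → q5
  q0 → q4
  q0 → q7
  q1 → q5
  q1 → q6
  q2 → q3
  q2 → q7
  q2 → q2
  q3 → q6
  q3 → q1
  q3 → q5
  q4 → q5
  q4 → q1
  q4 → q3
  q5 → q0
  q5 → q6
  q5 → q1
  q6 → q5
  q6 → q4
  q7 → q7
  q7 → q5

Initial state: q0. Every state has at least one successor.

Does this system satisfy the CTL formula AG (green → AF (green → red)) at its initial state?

States satisfying green → AF (green → red): {q0, q2, q3, q6, q7}.
States satisfying AG (green → AF (green → red)): ∅.
q1 is reachable from q0 and violates green → AF (green → red), so AG fails at q0.
q0 ∉ Sat(AG (green → AF (green → red))).

Violated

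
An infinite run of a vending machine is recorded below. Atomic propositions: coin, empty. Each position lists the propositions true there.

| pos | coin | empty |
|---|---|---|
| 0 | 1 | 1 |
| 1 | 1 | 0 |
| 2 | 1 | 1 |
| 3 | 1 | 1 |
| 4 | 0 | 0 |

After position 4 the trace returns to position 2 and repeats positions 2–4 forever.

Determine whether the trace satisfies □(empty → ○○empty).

No

empty → ○○empty must hold at every position from 0 onward. It fails at position 2, so □(empty → ○○empty) is false.
Positions where empty holds: 0, 2, 3.
Check ○○empty at each: 0→ok, 2→fails, 3→ok.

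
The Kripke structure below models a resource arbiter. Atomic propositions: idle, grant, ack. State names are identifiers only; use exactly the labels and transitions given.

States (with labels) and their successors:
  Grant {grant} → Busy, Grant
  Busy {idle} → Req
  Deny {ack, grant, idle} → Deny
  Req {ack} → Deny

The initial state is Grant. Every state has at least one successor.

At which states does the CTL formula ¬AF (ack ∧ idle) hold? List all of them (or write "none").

States satisfying ack ∧ idle: {Deny}.
States satisfying AF (ack ∧ idle): {Busy, Deny, Req}.
States satisfying ¬AF (ack ∧ idle): {Grant}.

{Grant}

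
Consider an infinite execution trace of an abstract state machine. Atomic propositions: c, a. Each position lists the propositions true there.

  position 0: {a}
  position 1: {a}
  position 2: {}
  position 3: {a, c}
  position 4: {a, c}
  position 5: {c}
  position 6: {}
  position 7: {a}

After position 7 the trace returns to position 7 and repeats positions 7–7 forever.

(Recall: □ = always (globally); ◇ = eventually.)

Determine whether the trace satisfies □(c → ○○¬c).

No

c → ○○¬c must hold at every position from 0 onward. It fails at position 3, so □(c → ○○¬c) is false.
Positions where c holds: 3, 4, 5.
Check ○○¬c at each: 3→fails, 4→ok, 5→ok.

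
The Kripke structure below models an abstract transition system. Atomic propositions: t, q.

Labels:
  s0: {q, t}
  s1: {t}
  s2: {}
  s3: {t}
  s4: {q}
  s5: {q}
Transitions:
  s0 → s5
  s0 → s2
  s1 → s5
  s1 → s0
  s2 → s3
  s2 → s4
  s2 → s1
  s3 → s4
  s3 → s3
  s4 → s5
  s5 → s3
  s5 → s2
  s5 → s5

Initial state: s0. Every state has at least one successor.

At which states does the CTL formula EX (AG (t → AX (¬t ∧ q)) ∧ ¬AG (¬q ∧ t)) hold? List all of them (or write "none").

none

States satisfying AG (t → AX (¬t ∧ q)) ∧ ¬AG (¬q ∧ t): ∅.
States satisfying EX (AG (t → AX (¬t ∧ q)) ∧ ¬AG (¬q ∧ t)): ∅.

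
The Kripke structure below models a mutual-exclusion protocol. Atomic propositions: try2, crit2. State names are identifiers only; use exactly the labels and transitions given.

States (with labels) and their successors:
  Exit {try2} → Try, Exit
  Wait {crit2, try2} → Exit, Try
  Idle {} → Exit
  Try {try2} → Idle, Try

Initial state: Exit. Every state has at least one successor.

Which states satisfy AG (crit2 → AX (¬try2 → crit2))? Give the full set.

States satisfying crit2 → AX (¬try2 → crit2): {Exit, Wait, Idle, Try}.
States satisfying AG (crit2 → AX (¬try2 → crit2)): {Exit, Wait, Idle, Try}.

{Exit, Wait, Idle, Try}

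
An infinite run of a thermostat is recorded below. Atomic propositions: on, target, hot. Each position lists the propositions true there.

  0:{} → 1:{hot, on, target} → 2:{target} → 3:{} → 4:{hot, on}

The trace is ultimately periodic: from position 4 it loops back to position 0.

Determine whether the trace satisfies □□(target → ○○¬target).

Satisfied

□(target → ○○¬target) holds at every position 0..4, and those are all positions ever visited, so □□(target → ○○¬target) holds.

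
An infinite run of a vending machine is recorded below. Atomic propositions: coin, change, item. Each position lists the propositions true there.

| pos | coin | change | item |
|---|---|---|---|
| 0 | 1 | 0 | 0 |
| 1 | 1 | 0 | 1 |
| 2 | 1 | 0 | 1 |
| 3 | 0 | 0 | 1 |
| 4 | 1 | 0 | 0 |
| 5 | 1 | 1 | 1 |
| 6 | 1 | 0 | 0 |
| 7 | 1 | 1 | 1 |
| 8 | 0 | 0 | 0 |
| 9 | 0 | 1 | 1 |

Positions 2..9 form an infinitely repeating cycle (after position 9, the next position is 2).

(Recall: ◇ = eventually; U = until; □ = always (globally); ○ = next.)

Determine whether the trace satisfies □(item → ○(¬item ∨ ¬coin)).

Does not hold

item → ○(¬item ∨ ¬coin) must hold at every position from 0 onward. It fails at position 1, so □(item → ○(¬item ∨ ¬coin)) is false.
Positions where item holds: 1, 2, 3, 5, 7, 9.
Check ○(¬item ∨ ¬coin) at each: 1→fails, 2→ok, 3→ok, 5→ok, 7→ok, 9→fails.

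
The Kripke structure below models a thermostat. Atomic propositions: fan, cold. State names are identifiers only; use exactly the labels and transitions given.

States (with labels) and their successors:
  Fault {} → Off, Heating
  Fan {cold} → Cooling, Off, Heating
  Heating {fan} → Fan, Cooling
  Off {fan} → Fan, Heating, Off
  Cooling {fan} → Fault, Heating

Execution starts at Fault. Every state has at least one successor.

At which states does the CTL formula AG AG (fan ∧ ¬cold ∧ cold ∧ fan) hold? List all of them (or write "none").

none

States satisfying AG (fan ∧ ¬cold ∧ cold ∧ fan): ∅.
States satisfying AG AG (fan ∧ ¬cold ∧ cold ∧ fan): ∅.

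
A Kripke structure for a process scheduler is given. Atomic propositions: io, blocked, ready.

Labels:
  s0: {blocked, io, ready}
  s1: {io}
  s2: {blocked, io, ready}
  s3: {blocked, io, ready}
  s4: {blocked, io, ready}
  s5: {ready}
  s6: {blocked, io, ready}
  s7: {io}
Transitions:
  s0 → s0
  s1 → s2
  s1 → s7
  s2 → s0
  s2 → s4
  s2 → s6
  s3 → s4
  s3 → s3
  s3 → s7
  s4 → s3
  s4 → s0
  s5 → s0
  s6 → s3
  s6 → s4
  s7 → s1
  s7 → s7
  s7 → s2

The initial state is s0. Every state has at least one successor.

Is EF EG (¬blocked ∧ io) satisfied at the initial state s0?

Violated

States satisfying EG (¬blocked ∧ io): {s1, s7}.
States satisfying EF EG (¬blocked ∧ io): {s1, s2, s3, s4, s6, s7}.
No suitable path/successor from s0 witnesses the formula.
s0 ∉ Sat(EF EG (¬blocked ∧ io)).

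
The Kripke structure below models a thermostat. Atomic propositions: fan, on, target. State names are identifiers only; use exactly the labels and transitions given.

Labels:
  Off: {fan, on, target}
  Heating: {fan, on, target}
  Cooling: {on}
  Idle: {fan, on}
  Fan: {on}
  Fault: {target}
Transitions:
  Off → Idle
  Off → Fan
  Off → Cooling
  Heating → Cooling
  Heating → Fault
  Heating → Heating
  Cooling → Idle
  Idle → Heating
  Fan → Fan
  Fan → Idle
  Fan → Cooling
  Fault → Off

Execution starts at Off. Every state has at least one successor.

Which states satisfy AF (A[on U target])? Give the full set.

{Off, Heating, Cooling, Idle, Fault}

States satisfying A[on U target]: {Off, Heating, Cooling, Idle, Fault}.
States satisfying AF (A[on U target]): {Off, Heating, Cooling, Idle, Fault}.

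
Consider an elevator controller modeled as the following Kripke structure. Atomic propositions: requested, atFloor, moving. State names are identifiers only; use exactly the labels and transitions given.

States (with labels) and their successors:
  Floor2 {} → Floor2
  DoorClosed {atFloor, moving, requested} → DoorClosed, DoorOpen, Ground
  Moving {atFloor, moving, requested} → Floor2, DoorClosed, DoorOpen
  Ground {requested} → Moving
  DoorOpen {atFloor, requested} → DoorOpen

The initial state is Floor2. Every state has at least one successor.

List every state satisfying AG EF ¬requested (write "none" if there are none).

{Floor2}

States satisfying EF ¬requested: {Floor2, DoorClosed, Moving, Ground}.
States satisfying AG EF ¬requested: {Floor2}.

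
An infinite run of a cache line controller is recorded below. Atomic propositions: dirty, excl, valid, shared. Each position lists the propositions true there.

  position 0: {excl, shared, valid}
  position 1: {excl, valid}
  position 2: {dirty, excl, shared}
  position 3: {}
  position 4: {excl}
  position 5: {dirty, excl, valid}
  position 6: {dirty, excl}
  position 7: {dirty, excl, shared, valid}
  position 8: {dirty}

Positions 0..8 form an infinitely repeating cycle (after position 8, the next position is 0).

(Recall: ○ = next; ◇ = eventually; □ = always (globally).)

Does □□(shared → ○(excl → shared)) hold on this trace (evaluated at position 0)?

□(shared → ○(excl → shared)) must hold at every position from 0 onward. It fails at position 0, so □□(shared → ○(excl → shared)) is false.

No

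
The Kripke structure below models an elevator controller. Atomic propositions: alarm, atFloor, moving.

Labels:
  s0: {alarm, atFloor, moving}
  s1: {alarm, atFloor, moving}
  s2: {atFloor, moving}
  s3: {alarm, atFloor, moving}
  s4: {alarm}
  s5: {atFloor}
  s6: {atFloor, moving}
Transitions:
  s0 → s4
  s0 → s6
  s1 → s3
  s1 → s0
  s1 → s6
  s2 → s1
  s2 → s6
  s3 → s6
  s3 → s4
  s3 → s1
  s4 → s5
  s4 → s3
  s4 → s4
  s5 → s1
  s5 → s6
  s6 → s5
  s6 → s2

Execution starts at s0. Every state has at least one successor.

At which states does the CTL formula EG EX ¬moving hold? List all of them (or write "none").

{s0, s3, s4}

States satisfying EX ¬moving: {s0, s3, s4, s6}.
States satisfying EG EX ¬moving: {s0, s3, s4}.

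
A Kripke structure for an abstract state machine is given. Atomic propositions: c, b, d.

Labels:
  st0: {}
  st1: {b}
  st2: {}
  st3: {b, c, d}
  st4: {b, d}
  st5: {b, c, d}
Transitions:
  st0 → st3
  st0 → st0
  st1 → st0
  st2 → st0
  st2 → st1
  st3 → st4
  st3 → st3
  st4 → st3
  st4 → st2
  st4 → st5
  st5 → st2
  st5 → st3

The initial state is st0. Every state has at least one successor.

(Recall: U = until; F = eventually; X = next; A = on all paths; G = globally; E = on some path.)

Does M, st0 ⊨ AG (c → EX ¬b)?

Does not hold

States satisfying c → EX ¬b: {st0, st1, st2, st4, st5}.
States satisfying AG (c → EX ¬b): ∅.
st3 is reachable from st0 and violates c → EX ¬b, so AG fails at st0.
st0 ∉ Sat(AG (c → EX ¬b)).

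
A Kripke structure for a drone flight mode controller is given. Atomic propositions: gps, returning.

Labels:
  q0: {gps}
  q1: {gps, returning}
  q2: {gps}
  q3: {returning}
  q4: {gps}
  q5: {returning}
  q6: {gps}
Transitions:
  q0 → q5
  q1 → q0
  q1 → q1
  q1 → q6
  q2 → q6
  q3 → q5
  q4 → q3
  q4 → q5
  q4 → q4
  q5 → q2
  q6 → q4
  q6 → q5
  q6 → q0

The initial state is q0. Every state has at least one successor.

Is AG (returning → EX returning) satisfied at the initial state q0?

Does not hold

States satisfying returning → EX returning: {q0, q1, q2, q3, q4, q6}.
States satisfying AG (returning → EX returning): ∅.
q5 is reachable from q0 and violates returning → EX returning, so AG fails at q0.
q0 ∉ Sat(AG (returning → EX returning)).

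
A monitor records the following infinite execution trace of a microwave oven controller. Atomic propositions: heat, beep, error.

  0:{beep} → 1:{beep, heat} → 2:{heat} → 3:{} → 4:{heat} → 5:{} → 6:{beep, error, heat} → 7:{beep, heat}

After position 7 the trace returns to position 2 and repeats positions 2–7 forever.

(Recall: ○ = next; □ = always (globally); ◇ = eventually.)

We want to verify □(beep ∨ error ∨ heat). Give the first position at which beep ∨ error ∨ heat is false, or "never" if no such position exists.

Check beep ∨ error ∨ heat at each position in order: 0 ✓, 1 ✓, 2 ✓.
At position 3 the labels are {}, so beep ∨ error ∨ heat is false there. This is the first violation.

3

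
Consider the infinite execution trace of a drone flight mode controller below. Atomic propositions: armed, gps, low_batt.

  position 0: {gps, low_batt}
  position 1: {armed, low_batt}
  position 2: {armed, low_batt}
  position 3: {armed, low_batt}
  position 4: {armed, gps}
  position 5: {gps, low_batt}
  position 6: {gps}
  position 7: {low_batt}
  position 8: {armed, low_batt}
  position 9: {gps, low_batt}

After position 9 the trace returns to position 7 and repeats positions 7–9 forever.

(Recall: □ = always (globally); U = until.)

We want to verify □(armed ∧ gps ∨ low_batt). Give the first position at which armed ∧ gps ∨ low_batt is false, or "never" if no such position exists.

Check armed ∧ gps ∨ low_batt at each position in order: 0 ✓, 1 ✓, 2 ✓, 3 ✓, 4 ✓, 5 ✓.
At position 6 the labels are {gps}, so armed ∧ gps ∨ low_batt is false there. This is the first violation.

6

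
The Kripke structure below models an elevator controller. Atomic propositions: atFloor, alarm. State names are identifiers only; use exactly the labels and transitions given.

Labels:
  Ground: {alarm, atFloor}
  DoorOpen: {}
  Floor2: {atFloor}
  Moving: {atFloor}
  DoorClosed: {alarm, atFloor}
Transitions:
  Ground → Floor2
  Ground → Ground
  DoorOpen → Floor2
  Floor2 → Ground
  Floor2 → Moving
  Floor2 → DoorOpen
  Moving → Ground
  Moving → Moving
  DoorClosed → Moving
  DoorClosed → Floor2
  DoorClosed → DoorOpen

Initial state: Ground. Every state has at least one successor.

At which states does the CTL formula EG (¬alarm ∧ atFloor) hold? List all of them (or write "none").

{Floor2, Moving}

States satisfying ¬alarm ∧ atFloor: {Floor2, Moving}.
States satisfying EG (¬alarm ∧ atFloor): {Floor2, Moving}.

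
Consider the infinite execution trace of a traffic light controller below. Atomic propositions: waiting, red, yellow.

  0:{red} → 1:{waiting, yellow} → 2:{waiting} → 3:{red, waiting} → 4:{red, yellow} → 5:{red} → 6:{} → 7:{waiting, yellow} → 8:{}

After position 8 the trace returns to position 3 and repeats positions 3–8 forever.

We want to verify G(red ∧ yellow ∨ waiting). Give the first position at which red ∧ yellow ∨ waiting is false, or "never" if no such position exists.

At position 0 the labels are {red}, so red ∧ yellow ∨ waiting is false there. This is the first violation.

0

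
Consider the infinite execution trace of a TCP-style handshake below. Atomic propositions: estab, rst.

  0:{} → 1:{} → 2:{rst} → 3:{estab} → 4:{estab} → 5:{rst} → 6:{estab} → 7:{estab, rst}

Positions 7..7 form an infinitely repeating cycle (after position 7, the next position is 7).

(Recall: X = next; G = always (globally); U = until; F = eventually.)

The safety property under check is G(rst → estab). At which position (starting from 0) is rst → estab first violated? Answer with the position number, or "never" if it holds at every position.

2

Check rst → estab at each position in order: 0 ✓, 1 ✓.
At position 2 the labels are {rst}, so rst → estab is false there. This is the first violation.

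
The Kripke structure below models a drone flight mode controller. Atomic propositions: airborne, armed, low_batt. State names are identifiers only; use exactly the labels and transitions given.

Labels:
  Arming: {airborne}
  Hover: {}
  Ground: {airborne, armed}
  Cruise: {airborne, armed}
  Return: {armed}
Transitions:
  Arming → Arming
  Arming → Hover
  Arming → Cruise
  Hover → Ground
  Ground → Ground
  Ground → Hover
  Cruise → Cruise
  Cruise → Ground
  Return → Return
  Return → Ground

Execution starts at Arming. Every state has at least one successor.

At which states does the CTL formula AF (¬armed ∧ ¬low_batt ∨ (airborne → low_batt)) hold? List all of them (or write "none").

States satisfying ¬armed ∧ ¬low_batt ∨ (airborne → low_batt): {Arming, Hover, Return}.
States satisfying AF (¬armed ∧ ¬low_batt ∨ (airborne → low_batt)): {Arming, Hover, Return}.

{Arming, Hover, Return}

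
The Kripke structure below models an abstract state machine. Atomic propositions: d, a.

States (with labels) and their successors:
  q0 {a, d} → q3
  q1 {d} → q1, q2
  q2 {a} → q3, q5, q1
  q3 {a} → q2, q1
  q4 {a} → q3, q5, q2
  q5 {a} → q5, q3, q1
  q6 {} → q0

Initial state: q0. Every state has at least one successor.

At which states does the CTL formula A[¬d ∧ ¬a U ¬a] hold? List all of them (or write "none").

{q1, q6}

States satisfying ¬d ∧ ¬a: {q6}.
States satisfying ¬a: {q1, q6}.
States satisfying A[¬d ∧ ¬a U ¬a]: {q1, q6}.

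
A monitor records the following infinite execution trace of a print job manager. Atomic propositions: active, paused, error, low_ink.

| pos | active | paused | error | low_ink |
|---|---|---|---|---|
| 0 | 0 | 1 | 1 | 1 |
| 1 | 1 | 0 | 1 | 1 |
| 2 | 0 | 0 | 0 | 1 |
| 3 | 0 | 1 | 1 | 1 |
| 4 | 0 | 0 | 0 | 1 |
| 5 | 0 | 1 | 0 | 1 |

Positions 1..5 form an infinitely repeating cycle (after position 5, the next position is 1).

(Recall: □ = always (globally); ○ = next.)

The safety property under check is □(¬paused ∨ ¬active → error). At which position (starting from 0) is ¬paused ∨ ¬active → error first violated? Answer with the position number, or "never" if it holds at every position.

Check ¬paused ∨ ¬active → error at each position in order: 0 ✓, 1 ✓.
At position 2 the labels are {low_ink}, so ¬paused ∨ ¬active → error is false there. This is the first violation.

2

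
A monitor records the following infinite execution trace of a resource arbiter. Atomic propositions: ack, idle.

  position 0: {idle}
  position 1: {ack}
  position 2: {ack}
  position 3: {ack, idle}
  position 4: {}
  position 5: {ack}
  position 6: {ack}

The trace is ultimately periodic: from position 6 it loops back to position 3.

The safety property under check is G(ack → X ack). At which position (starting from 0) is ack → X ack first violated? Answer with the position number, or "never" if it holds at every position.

3

Check ack → X ack at each position in order: 0 ✓, 1 ✓, 2 ✓.
At position 3 the labels are {ack, idle} and the next position 4 has {}, so ack → X ack is false there. This is the first violation.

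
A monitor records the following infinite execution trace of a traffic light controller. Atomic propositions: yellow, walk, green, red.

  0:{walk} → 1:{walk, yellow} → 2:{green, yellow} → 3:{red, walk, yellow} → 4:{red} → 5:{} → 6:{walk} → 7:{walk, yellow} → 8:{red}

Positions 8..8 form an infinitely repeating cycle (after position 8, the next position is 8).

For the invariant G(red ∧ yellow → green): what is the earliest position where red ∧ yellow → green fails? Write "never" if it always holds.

Check red ∧ yellow → green at each position in order: 0 ✓, 1 ✓, 2 ✓.
At position 3 the labels are {red, walk, yellow}, so red ∧ yellow → green is false there. This is the first violation.

3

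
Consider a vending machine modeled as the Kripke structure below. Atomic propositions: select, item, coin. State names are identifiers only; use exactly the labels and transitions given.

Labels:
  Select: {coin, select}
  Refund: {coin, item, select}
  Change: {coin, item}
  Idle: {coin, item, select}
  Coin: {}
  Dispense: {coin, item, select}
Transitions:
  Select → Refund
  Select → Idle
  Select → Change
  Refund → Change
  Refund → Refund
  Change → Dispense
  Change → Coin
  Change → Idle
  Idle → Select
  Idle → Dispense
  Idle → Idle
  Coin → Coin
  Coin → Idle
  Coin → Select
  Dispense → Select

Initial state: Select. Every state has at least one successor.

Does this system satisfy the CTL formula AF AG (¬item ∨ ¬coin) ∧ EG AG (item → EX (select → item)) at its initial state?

Violated

States satisfying AG (¬item ∨ ¬coin): ∅.
States satisfying AF AG (¬item ∨ ¬coin): ∅.
States satisfying AG (item → EX (select → item)): ∅.
States satisfying EG AG (item → EX (select → item)): ∅.
States satisfying AF AG (¬item ∨ ¬coin) ∧ EG AG (item → EX (select → item)): ∅.
Select ∉ Sat(AF AG (¬item ∨ ¬coin) ∧ EG AG (item → EX (select → item))).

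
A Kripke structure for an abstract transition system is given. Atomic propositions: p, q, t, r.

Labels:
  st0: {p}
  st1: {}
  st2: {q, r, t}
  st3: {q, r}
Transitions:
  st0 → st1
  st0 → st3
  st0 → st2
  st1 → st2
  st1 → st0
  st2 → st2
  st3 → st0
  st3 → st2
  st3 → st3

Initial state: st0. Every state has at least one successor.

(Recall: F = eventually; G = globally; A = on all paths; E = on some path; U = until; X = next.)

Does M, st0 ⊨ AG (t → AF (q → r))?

Holds

States satisfying t → AF (q → r): {st0, st1, st2, st3}.
States satisfying AG (t → AF (q → r)): {st0, st1, st2, st3}.
Every state reachable from st0 satisfies t → AF (q → r).
st0 ∈ Sat(AG (t → AF (q → r))).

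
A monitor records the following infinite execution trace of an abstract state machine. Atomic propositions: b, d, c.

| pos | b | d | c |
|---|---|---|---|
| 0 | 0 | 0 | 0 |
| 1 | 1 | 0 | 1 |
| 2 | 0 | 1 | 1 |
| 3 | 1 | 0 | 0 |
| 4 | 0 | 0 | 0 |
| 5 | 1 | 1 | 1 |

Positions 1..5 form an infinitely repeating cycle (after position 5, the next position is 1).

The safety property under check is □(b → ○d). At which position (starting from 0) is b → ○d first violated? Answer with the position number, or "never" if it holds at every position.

Check b → ○d at each position in order: 0 ✓, 1 ✓, 2 ✓.
At position 3 the labels are {b} and the next position 4 has {}, so b → ○d is false there. This is the first violation.

3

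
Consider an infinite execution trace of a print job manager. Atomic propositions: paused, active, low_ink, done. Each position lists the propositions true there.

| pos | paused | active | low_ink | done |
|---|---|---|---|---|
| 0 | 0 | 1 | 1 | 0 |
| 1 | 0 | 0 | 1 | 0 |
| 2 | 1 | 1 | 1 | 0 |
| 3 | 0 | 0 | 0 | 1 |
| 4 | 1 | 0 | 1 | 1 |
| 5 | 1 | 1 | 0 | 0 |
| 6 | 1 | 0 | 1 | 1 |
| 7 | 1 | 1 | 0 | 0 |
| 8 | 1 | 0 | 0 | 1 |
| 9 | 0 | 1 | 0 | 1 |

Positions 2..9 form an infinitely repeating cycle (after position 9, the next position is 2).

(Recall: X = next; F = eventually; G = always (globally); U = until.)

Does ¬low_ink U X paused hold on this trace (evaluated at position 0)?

No

Walking from position 0: at position 0, X paused has not yet held and ¬low_ink fails, so ¬low_ink U X paused is false.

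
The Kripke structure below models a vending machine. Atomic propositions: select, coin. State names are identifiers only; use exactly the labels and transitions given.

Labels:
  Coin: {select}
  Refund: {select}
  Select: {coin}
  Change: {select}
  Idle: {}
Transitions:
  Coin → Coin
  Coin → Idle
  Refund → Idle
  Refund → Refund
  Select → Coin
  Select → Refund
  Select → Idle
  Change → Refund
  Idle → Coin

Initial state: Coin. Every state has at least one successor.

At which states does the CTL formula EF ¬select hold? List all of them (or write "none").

States satisfying ¬select: {Select, Idle}.
States satisfying EF ¬select: {Coin, Refund, Select, Change, Idle}.

{Coin, Refund, Select, Change, Idle}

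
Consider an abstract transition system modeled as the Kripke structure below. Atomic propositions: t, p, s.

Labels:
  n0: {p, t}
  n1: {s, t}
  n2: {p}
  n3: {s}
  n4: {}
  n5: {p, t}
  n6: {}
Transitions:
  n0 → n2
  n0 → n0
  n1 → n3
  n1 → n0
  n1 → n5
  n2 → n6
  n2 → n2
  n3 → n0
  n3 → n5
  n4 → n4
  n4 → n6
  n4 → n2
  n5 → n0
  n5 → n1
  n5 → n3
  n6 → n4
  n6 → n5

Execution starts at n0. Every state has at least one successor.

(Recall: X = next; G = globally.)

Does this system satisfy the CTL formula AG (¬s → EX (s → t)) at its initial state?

Holds

States satisfying ¬s → EX (s → t): {n0, n1, n2, n3, n4, n5, n6}.
States satisfying AG (¬s → EX (s → t)): {n0, n1, n2, n3, n4, n5, n6}.
Every state reachable from n0 satisfies ¬s → EX (s → t).
n0 ∈ Sat(AG (¬s → EX (s → t))).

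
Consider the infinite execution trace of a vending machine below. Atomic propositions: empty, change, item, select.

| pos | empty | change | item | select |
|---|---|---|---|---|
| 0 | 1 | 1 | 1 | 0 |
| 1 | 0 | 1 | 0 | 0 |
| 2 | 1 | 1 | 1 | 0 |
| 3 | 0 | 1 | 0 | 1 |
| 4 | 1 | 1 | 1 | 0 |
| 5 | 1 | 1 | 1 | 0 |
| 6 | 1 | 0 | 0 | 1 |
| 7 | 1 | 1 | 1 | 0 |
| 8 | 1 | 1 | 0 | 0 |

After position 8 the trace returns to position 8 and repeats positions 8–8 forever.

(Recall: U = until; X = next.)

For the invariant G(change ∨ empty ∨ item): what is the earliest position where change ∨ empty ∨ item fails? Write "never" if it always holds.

never

change ∨ empty ∨ item holds at every position 0..8, and those are all the positions the trace ever visits, so the invariant G(change ∨ empty ∨ item) is never violated.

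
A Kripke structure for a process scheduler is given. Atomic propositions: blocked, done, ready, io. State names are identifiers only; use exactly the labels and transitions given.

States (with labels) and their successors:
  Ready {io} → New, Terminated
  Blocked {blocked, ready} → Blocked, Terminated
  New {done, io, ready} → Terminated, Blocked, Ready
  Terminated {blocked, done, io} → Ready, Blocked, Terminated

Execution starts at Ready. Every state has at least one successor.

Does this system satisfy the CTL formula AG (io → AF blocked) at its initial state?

States satisfying io → AF blocked: {Blocked, Terminated}.
States satisfying AG (io → AF blocked): ∅.
New is reachable from Ready and violates io → AF blocked, so AG fails at Ready.
Ready ∉ Sat(AG (io → AF blocked)).

Violated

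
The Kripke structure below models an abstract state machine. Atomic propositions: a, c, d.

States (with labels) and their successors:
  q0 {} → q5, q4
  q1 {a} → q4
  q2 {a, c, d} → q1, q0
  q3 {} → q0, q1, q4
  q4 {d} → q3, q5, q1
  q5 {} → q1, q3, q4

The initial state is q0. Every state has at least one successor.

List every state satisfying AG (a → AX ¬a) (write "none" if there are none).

States satisfying a → AX ¬a: {q0, q1, q3, q4, q5}.
States satisfying AG (a → AX ¬a): {q0, q1, q3, q4, q5}.

{q0, q1, q3, q4, q5}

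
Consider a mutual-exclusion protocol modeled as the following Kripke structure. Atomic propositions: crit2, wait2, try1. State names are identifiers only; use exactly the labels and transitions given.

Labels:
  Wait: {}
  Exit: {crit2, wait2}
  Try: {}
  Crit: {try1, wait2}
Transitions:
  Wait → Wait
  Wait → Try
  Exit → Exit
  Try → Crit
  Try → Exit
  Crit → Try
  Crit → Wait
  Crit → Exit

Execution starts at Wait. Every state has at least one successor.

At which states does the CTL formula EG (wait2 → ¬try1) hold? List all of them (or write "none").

{Wait, Exit, Try}

States satisfying wait2 → ¬try1: {Wait, Exit, Try}.
States satisfying EG (wait2 → ¬try1): {Wait, Exit, Try}.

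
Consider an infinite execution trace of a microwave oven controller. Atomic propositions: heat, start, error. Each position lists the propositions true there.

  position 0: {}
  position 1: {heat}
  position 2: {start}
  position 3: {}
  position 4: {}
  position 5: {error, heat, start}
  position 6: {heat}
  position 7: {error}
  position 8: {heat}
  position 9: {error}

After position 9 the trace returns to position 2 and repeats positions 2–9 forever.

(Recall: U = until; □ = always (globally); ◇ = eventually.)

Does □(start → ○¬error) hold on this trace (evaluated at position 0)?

start → ○¬error holds at every position 0..9, and those are all positions ever visited, so □(start → ○¬error) holds.
Positions where start holds: 2, 5.
Check ○¬error at each: 2→ok, 5→ok.

Satisfied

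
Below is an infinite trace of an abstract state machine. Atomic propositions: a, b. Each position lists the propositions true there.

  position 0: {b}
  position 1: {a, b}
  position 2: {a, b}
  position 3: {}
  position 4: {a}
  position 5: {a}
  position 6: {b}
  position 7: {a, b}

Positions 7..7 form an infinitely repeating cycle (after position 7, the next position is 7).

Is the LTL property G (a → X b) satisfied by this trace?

a → X b must hold at every position from 0 onward. It fails at position 2, so G (a → X b) is false.
Positions where a holds: 1, 2, 4, 5, 7.
Check X b at each: 1→ok, 2→fails, 4→fails, 5→ok, 7→ok.

No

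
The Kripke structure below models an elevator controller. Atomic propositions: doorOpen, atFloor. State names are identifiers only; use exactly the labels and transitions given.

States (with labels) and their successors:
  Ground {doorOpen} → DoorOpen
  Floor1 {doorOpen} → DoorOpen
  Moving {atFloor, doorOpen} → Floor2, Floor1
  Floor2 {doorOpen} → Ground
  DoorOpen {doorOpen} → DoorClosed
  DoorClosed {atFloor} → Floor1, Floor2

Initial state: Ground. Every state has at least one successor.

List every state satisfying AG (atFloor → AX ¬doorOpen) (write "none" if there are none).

States satisfying atFloor → AX ¬doorOpen: {Ground, Floor1, Floor2, DoorOpen}.
States satisfying AG (atFloor → AX ¬doorOpen): ∅.

none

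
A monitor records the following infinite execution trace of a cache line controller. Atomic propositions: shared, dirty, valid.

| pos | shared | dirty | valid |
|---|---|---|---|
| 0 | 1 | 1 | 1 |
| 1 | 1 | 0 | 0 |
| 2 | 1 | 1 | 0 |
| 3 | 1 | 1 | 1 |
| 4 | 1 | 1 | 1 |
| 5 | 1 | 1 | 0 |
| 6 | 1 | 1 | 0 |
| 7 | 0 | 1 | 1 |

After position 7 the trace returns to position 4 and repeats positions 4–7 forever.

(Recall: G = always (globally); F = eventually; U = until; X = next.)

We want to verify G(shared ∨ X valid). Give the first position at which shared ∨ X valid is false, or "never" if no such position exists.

never

shared ∨ X valid holds at every position 0..7, and those are all the positions the trace ever visits, so the invariant G(shared ∨ X valid) is never violated.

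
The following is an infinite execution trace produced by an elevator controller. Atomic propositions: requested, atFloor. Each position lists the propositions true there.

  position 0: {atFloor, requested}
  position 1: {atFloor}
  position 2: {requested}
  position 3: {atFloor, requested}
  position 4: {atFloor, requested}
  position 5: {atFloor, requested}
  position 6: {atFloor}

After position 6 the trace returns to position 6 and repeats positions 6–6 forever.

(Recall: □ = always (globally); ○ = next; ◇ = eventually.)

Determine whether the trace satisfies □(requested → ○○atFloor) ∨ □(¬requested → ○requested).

requested → ○○atFloor must hold at every position from 0 onward. It fails at position 0, so □(requested → ○○atFloor) is false.
Positions where requested holds: 0, 2, 3, 4, 5.
Check ○○atFloor at each: 0→fails, 2→ok, 3→ok, 4→ok, 5→ok.
¬requested → ○requested must hold at every position from 0 onward. It fails at position 6, so □(¬requested → ○requested) is false.
Positions where ¬requested holds: 1, 6.
Check ○requested at each: 1→ok, 6→fails.
At position 0: □(requested → ○○atFloor) is false; □(¬requested → ○requested) is false; so □(requested → ○○atFloor) ∨ □(¬requested → ○requested) is false.

Does not hold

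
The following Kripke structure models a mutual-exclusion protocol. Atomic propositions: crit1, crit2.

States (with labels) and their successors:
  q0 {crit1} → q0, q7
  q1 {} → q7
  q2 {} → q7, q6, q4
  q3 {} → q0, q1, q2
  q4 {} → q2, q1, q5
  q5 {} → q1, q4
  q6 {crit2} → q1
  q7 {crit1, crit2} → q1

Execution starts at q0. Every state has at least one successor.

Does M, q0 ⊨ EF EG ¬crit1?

Violated

States satisfying EG ¬crit1: {q2, q3, q4, q5}.
States satisfying EF EG ¬crit1: {q2, q3, q4, q5}.
No suitable path/successor from q0 witnesses the formula.
q0 ∉ Sat(EF EG ¬crit1).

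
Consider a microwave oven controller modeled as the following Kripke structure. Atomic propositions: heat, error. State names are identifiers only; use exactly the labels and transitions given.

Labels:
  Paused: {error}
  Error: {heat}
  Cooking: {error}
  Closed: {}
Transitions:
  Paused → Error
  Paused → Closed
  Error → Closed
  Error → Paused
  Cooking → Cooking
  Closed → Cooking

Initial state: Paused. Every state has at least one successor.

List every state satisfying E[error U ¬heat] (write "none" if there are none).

States satisfying error: {Paused, Cooking}.
States satisfying ¬heat: {Paused, Cooking, Closed}.
States satisfying E[error U ¬heat]: {Paused, Cooking, Closed}.

{Paused, Cooking, Closed}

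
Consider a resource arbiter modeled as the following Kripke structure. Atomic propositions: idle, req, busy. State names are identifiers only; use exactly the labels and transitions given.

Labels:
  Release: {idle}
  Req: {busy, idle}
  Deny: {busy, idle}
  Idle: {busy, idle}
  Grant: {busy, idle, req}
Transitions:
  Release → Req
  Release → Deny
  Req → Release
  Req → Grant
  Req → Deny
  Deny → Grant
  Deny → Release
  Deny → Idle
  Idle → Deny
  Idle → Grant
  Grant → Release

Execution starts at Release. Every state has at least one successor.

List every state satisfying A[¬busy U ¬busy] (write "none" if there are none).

States satisfying ¬busy: {Release}.
States satisfying A[¬busy U ¬busy]: {Release}.

{Release}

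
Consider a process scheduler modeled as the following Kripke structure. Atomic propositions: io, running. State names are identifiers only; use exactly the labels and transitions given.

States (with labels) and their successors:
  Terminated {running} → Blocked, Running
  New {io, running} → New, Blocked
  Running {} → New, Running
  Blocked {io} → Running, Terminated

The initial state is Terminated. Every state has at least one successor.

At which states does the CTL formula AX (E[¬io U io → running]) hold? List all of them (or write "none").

{Running, Blocked}

States satisfying E[¬io U io → running]: {Terminated, New, Running}.
States satisfying AX (E[¬io U io → running]): {Running, Blocked}.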